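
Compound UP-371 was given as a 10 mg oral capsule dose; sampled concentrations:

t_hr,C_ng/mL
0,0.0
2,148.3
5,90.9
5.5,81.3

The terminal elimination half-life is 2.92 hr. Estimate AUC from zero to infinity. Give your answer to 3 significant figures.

AUC = 893 ng/mL·hr

Trapezoidal AUC_0→5.5:
  [0→2]: (0.0+148.3)/2 × 2 = 148.3
  [2→5]: (148.3+90.9)/2 × 3 = 358.8
  [5→5.5]: (90.9+81.3)/2 × 0.5 = 43.05
  Sum = 550.15 ng/mL·hr
k_e = ln2 / t½ = 0.693147 / 2.92 = 0.2374 hr^-1
Extrapolated tail: C_last / k_e = 81.3 / 0.2374 = 342.460
AUC_0→∞ = 550.15 + 342.460 = 892.61 ng/mL·hr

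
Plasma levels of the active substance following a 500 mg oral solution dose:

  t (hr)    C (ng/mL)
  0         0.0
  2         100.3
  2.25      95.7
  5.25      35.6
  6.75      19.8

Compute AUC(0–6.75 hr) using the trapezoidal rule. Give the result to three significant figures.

Trapezoidal AUC_0→6.75:
  [0→2]: (0.0+100.3)/2 × 2 = 100.3
  [2→2.25]: (100.3+95.7)/2 × 0.25 = 24.5
  [2.25→5.25]: (95.7+35.6)/2 × 3 = 196.95
  [5.25→6.75]: (35.6+19.8)/2 × 1.5 = 41.55
  Sum = 363.3 ng/mL·hr

AUC = 363 ng/mL·hr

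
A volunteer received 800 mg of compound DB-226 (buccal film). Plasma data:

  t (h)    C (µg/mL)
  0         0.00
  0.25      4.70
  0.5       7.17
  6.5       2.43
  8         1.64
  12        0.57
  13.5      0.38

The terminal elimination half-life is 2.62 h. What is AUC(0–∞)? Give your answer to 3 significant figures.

Trapezoidal AUC_0→13.5:
  [0→0.25]: (0.00+4.70)/2 × 0.25 = 0.5875
  [0.25→0.5]: (4.70+7.17)/2 × 0.25 = 1.48375
  [0.5→6.5]: (7.17+2.43)/2 × 6 = 28.8
  [6.5→8]: (2.43+1.64)/2 × 1.5 = 3.0525
  [8→12]: (1.64+0.57)/2 × 4 = 4.42
  [12→13.5]: (0.57+0.38)/2 × 1.5 = 0.7125
  Sum = 39.05625 µg/mL·h
k_e = ln2 / t½ = 0.693147 / 2.62 = 0.2646 h^-1
Extrapolated tail: C_last / k_e = 0.38 / 0.2646 = 1.436
AUC_0→∞ = 39.05625 + 1.436 = 40.49225 µg/mL·h

AUC = 40.5 µg/mL·h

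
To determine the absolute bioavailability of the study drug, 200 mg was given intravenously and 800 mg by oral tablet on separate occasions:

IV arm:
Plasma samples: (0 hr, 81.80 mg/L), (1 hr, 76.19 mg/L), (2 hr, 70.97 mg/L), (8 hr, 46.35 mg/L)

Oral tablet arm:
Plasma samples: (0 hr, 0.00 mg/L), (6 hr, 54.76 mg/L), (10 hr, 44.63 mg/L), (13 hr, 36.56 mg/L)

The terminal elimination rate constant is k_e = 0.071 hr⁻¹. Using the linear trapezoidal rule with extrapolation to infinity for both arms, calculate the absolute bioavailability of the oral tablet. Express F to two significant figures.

Trapezoidal AUC_0→8 (IV):
  [0→1]: (81.80+76.19)/2 × 1 = 78.995
  [1→2]: (76.19+70.97)/2 × 1 = 73.58
  [2→8]: (70.97+46.35)/2 × 6 = 351.96
  Sum = 504.535 mg/L·hr
IV tail: 46.35/0.071 = 652.817; AUC_iv,0→∞ = 504.535 + 652.817 = 1157.352 mg/L·hr
Trapezoidal AUC_0→13 (oral tablet):
  [0→6]: (0.00+54.76)/2 × 6 = 164.28
  [6→10]: (54.76+44.63)/2 × 4 = 198.78
  [10→13]: (44.63+36.56)/2 × 3 = 121.785
  Sum = 484.845 mg/L·hr
oral tablet tail: 36.56/0.071 = 514.930; AUC_ev,0→∞ = 484.845 + 514.930 = 999.775 mg/L·hr
F = (AUC_ev/D_ev)/(AUC_iv/D_iv) = (999.775/800)/(1157.352/200) = 1.24972/5.78676 = 0.2160

F = 0.22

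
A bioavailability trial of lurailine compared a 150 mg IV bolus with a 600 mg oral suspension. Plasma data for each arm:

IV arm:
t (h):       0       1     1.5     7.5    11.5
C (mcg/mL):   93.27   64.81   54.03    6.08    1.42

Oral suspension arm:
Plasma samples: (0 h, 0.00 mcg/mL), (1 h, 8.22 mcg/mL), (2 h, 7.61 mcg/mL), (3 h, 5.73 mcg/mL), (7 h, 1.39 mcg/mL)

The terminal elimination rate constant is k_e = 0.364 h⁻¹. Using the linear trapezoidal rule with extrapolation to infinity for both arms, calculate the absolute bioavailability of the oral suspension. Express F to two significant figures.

F = 0.030

Trapezoidal AUC_0→11.5 (IV):
  [0→1]: (93.27+64.81)/2 × 1 = 79.04
  [1→1.5]: (64.81+54.03)/2 × 0.5 = 29.71
  [1.5→7.5]: (54.03+6.08)/2 × 6 = 180.33
  [7.5→11.5]: (6.08+1.42)/2 × 4 = 15.0
  Sum = 304.08 mcg/mL·h
IV tail: 1.42/0.364 = 3.901; AUC_iv,0→∞ = 304.08 + 3.901 = 307.981 mcg/mL·h
Trapezoidal AUC_0→7 (oral suspension):
  [0→1]: (0.00+8.22)/2 × 1 = 4.11
  [1→2]: (8.22+7.61)/2 × 1 = 7.915
  [2→3]: (7.61+5.73)/2 × 1 = 6.67
  [3→7]: (5.73+1.39)/2 × 4 = 14.24
  Sum = 32.935 mcg/mL·h
oral suspension tail: 1.39/0.364 = 3.819; AUC_ev,0→∞ = 32.935 + 3.819 = 36.754 mcg/mL·h
F = (AUC_ev/D_ev)/(AUC_iv/D_iv) = (36.754/600)/(307.981/150) = 0.0612567/2.05321 = 0.0298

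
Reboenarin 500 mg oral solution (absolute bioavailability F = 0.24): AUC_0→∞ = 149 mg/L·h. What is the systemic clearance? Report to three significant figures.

CL = F × Dose / AUC_0→∞
   = 0.24 × 500 / 149 = 0.805369 L/h

CL = 0.805 L/h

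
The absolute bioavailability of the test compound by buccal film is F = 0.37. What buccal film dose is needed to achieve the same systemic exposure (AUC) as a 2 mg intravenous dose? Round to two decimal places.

For equal systemic exposure: F × D_ev = D_iv
D_ev = D_iv / F = 2 / 0.37 = 5.40541 mg

D_buccal = 5.41 mg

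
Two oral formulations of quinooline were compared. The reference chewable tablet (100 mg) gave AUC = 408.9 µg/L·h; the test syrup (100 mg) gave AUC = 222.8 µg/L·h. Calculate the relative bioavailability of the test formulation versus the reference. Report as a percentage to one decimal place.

F_rel = 54.5%

F_rel = (AUC_test/D_test) / (AUC_ref/D_ref)
      = (222.8/100) / (408.9/100)
      = 2.228 / 4.089 = 0.5449 = 54.49%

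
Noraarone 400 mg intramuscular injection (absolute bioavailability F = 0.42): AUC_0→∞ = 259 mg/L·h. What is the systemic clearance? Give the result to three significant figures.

CL = 0.649 L/h

CL = F × Dose / AUC_0→∞
   = 0.42 × 400 / 259 = 0.648649 L/h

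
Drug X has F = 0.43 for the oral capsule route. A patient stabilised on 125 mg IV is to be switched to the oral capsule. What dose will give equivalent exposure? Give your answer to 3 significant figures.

For equal systemic exposure: F × D_ev = D_iv
D_ev = D_iv / F = 125 / 0.43 = 290.698 mg

D_oral = 291 mg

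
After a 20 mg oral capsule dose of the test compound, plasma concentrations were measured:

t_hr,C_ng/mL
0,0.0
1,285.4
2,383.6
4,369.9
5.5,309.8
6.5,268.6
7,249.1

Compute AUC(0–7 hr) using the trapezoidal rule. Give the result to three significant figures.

AUC = 2160 ng/mL·hr

Trapezoidal AUC_0→7:
  [0→1]: (0.0+285.4)/2 × 1 = 142.7
  [1→2]: (285.4+383.6)/2 × 1 = 334.5
  [2→4]: (383.6+369.9)/2 × 2 = 753.5
  [4→5.5]: (369.9+309.8)/2 × 1.5 = 509.775
  [5.5→6.5]: (309.8+268.6)/2 × 1 = 289.2
  [6.5→7]: (268.6+249.1)/2 × 0.5 = 129.425
  Sum = 2159.1 ng/mL·hr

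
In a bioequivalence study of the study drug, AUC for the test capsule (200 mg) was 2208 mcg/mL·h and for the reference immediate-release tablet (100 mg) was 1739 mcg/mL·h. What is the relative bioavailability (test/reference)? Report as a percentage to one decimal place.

F_rel = 63.5%

F_rel = (AUC_test/D_test) / (AUC_ref/D_ref)
      = (2208/200) / (1739/100)
      = 11.04 / 17.39 = 0.6348 = 63.48%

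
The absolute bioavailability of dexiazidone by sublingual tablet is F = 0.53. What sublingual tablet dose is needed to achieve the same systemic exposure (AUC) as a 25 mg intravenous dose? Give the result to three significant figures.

D_sublingual = 47.2 mg

For equal systemic exposure: F × D_ev = D_iv
D_ev = D_iv / F = 25 / 0.53 = 47.1698 mg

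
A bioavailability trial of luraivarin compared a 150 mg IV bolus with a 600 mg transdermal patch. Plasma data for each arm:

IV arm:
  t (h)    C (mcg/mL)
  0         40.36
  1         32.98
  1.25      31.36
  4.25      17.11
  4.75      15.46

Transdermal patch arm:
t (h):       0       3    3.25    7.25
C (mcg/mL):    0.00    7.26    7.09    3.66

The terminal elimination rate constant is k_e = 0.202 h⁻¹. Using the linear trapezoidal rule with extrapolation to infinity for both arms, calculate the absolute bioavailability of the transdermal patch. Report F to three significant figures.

Trapezoidal AUC_0→4.75 (IV):
  [0→1]: (40.36+32.98)/2 × 1 = 36.67
  [1→1.25]: (32.98+31.36)/2 × 0.25 = 8.0425
  [1.25→4.25]: (31.36+17.11)/2 × 3 = 72.705
  [4.25→4.75]: (17.11+15.46)/2 × 0.5 = 8.1425
  Sum = 125.56 mcg/mL·h
IV tail: 15.46/0.202 = 76.535; AUC_iv,0→∞ = 125.56 + 76.535 = 202.095 mcg/mL·h
Trapezoidal AUC_0→7.25 (transdermal patch):
  [0→3]: (0.00+7.26)/2 × 3 = 10.89
  [3→3.25]: (7.26+7.09)/2 × 0.25 = 1.79375
  [3.25→7.25]: (7.09+3.66)/2 × 4 = 21.5
  Sum = 34.18375 mcg/mL·h
transdermal patch tail: 3.66/0.202 = 18.119; AUC_ev,0→∞ = 34.18375 + 18.119 = 52.30275 mcg/mL·h
F = (AUC_ev/D_ev)/(AUC_iv/D_iv) = (52.30275/600)/(202.095/150) = 0.08717125/1.3473 = 0.0647

F = 0.0647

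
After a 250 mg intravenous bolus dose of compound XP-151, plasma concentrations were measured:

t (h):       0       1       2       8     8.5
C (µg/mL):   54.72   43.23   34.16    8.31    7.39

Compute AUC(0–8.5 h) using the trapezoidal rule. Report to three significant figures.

AUC = 219 µg/mL·h

Trapezoidal AUC_0→8.5:
  [0→1]: (54.72+43.23)/2 × 1 = 48.975
  [1→2]: (43.23+34.16)/2 × 1 = 38.695
  [2→8]: (34.16+8.31)/2 × 6 = 127.41
  [8→8.5]: (8.31+7.39)/2 × 0.5 = 3.925
  Sum = 219.005 µg/mL·h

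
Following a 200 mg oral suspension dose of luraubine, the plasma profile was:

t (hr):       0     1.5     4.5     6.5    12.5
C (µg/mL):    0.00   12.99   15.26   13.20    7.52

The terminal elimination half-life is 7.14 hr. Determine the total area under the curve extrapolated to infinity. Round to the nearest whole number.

Trapezoidal AUC_0→12.5:
  [0→1.5]: (0.00+12.99)/2 × 1.5 = 9.7425
  [1.5→4.5]: (12.99+15.26)/2 × 3 = 42.375
  [4.5→6.5]: (15.26+13.20)/2 × 2 = 28.46
  [6.5→12.5]: (13.20+7.52)/2 × 6 = 62.16
  Sum = 142.7375 µg/mL·hr
k_e = ln2 / t½ = 0.693147 / 7.14 = 0.0971 hr^-1
Extrapolated tail: C_last / k_e = 7.52 / 0.0971 = 77.446
AUC_0→∞ = 142.7375 + 77.446 = 220.1835 µg/mL·hr

AUC = 220 µg/mL·hr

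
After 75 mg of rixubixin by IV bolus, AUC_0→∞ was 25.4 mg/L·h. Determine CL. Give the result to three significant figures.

CL = Dose_iv / AUC_0→∞
   = 75 / 25.4 = 2.95276 L/h

CL = 2.95 L/h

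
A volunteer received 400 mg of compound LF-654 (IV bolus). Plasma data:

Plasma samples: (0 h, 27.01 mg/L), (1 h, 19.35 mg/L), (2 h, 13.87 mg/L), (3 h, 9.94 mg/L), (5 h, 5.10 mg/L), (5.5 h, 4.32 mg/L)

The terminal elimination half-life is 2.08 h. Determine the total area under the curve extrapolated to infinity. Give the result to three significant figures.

AUC = 82.1 mg/L·h

Trapezoidal AUC_0→5.5:
  [0→1]: (27.01+19.35)/2 × 1 = 23.18
  [1→2]: (19.35+13.87)/2 × 1 = 16.61
  [2→3]: (13.87+9.94)/2 × 1 = 11.905
  [3→5]: (9.94+5.10)/2 × 2 = 15.04
  [5→5.5]: (5.10+4.32)/2 × 0.5 = 2.355
  Sum = 69.09 mg/L·h
k_e = ln2 / t½ = 0.693147 / 2.08 = 0.3332 h^-1
Extrapolated tail: C_last / k_e = 4.32 / 0.3332 = 12.965
AUC_0→∞ = 69.09 + 12.965 = 82.055 mg/L·h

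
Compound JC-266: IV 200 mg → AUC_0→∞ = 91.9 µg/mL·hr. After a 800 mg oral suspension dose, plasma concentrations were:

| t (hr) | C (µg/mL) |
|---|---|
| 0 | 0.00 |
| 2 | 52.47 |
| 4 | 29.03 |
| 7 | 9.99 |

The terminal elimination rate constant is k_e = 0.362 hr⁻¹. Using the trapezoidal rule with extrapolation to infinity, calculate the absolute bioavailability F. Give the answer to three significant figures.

Trapezoidal AUC_0→7 (oral suspension):
  [0→2]: (0.00+52.47)/2 × 2 = 52.47
  [2→4]: (52.47+29.03)/2 × 2 = 81.5
  [4→7]: (29.03+9.99)/2 × 3 = 58.53
  Sum = 192.5 µg/mL·hr
Tail: C_last/k_e = 9.99/0.362 = 27.597
AUC_0→∞ (oral suspension) = 192.5 + 27.597 = 220.097 µg/mL·hr
F = (AUC_ev/D_ev)/(AUC_iv/D_iv) = (220.097/800)/(91.9/200) = 0.27512125/0.4595 = 0.5987

F = 0.599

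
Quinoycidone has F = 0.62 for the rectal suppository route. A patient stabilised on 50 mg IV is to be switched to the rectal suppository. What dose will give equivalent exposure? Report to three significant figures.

For equal systemic exposure: F × D_ev = D_iv
D_ev = D_iv / F = 50 / 0.62 = 80.6452 mg

D_rectal = 80.6 mg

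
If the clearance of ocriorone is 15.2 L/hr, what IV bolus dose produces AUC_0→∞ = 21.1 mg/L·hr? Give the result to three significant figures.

Dose_iv = CL × AUC_0→∞
     = 15.2 × 21.1 = 320.72 mg

Dose = 321 mg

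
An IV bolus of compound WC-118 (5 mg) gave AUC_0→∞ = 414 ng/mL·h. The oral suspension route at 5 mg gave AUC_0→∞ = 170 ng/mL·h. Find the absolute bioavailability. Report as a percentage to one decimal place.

F = 41.1%

F = (AUC_ev / D_ev) / (AUC_iv / D_iv)
  = (170/5) / (414/5)
  = 34 / 82.8 = 0.4106
  = 41.06%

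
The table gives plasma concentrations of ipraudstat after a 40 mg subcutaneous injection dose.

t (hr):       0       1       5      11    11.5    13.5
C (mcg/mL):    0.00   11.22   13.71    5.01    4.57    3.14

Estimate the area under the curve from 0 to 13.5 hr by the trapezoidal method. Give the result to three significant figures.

AUC = 122 mcg/mL·hr

Trapezoidal AUC_0→13.5:
  [0→1]: (0.00+11.22)/2 × 1 = 5.61
  [1→5]: (11.22+13.71)/2 × 4 = 49.86
  [5→11]: (13.71+5.01)/2 × 6 = 56.16
  [11→11.5]: (5.01+4.57)/2 × 0.5 = 2.395
  [11.5→13.5]: (4.57+3.14)/2 × 2 = 7.71
  Sum = 121.735 mcg/mL·hr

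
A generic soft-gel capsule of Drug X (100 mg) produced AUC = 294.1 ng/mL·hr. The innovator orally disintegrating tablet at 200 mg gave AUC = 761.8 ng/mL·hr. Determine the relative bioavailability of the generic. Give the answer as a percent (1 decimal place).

F_rel = 77.2%

F_rel = (AUC_test/D_test) / (AUC_ref/D_ref)
      = (294.1/100) / (761.8/200)
      = 2.941 / 3.809 = 0.7721 = 77.21%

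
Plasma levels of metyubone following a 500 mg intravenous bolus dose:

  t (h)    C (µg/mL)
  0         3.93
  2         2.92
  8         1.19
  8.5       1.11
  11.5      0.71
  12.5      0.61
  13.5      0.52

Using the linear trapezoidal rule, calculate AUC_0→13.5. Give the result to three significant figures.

AUC = 23.7 µg/mL·h

Trapezoidal AUC_0→13.5:
  [0→2]: (3.93+2.92)/2 × 2 = 6.85
  [2→8]: (2.92+1.19)/2 × 6 = 12.33
  [8→8.5]: (1.19+1.11)/2 × 0.5 = 0.575
  [8.5→11.5]: (1.11+0.71)/2 × 3 = 2.73
  [11.5→12.5]: (0.71+0.61)/2 × 1 = 0.66
  [12.5→13.5]: (0.61+0.52)/2 × 1 = 0.565
  Sum = 23.71 µg/mL·h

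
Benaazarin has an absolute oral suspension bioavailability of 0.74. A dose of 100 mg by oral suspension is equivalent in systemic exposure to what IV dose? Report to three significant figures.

Systemic exposure from an extravascular dose = F × D_ev, so the equivalent IV dose is F × D_ev.
D_iv = F × D_ev = 0.74 × 100 = 74 mg

D_iv = 74.0 mg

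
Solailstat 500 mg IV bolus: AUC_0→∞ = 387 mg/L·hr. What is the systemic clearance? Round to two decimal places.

CL = Dose_iv / AUC_0→∞
   = 500 / 387 = 1.29199 L/hr

CL = 1.29 L/hr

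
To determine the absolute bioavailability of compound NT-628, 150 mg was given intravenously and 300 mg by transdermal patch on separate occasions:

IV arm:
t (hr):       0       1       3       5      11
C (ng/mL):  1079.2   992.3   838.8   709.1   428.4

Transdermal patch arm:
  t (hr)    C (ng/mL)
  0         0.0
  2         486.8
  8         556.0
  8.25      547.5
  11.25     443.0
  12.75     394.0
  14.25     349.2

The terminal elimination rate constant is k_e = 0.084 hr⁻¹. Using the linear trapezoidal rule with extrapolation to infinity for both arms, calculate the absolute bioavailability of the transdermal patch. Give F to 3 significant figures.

F = 0.409

Trapezoidal AUC_0→11 (IV):
  [0→1]: (1079.2+992.3)/2 × 1 = 1035.75
  [1→3]: (992.3+838.8)/2 × 2 = 1831.1
  [3→5]: (838.8+709.1)/2 × 2 = 1547.9
  [5→11]: (709.1+428.4)/2 × 6 = 3412.5
  Sum = 7827.25 ng/mL·hr
IV tail: 428.4/0.084 = 5100.000; AUC_iv,0→∞ = 7827.25 + 5100.000 = 12927.25 ng/mL·hr
Trapezoidal AUC_0→14.25 (transdermal patch):
  [0→2]: (0.0+486.8)/2 × 2 = 486.8
  [2→8]: (486.8+556.0)/2 × 6 = 3128.4
  [8→8.25]: (556.0+547.5)/2 × 0.25 = 137.9375
  [8.25→11.25]: (547.5+443.0)/2 × 3 = 1485.75
  [11.25→12.75]: (443.0+394.0)/2 × 1.5 = 627.75
  [12.75→14.25]: (394.0+349.2)/2 × 1.5 = 557.4
  Sum = 6424.0375 ng/mL·hr
transdermal patch tail: 349.2/0.084 = 4157.143; AUC_ev,0→∞ = 6424.0375 + 4157.143 = 10581.1805 ng/mL·hr
F = (AUC_ev/D_ev)/(AUC_iv/D_iv) = (10581.1805/300)/(12927.25/150) = 35.2706/86.1817 = 0.4093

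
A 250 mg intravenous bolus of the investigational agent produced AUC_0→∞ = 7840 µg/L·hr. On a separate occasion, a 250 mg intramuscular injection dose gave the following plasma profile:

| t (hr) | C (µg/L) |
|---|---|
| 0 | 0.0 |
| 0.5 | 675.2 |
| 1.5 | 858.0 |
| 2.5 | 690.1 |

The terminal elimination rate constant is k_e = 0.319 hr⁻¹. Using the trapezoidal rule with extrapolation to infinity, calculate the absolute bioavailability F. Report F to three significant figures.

F = 0.494

Trapezoidal AUC_0→2.5 (intramuscular injection):
  [0→0.5]: (0.0+675.2)/2 × 0.5 = 168.8
  [0.5→1.5]: (675.2+858.0)/2 × 1 = 766.6
  [1.5→2.5]: (858.0+690.1)/2 × 1 = 774.05
  Sum = 1709.45 µg/L·hr
Tail: C_last/k_e = 690.1/0.319 = 2163.323
AUC_0→∞ (intramuscular injection) = 1709.45 + 2163.323 = 3872.773 µg/L·hr
F = (AUC_ev/D_ev)/(AUC_iv/D_iv) = (3872.773/250)/(7840/250) = 15.491092/31.36 = 0.4940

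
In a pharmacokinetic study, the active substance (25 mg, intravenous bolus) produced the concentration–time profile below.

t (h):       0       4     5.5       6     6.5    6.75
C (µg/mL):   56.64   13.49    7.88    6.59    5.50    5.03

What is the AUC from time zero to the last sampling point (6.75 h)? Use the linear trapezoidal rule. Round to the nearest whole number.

AUC = 164 µg/mL·h

Trapezoidal AUC_0→6.75:
  [0→4]: (56.64+13.49)/2 × 4 = 140.26
  [4→5.5]: (13.49+7.88)/2 × 1.5 = 16.0275
  [5.5→6]: (7.88+6.59)/2 × 0.5 = 3.6175
  [6→6.5]: (6.59+5.50)/2 × 0.5 = 3.0225
  [6.5→6.75]: (5.50+5.03)/2 × 0.25 = 1.31625
  Sum = 164.24375 µg/mL·h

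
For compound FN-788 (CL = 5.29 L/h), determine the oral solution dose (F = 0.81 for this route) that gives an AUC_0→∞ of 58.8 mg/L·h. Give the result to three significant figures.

Dose = CL × AUC_0→∞ / F
     = 5.29 × 58.8 / 0.81 = 384.015 mg

Dose = 384 mg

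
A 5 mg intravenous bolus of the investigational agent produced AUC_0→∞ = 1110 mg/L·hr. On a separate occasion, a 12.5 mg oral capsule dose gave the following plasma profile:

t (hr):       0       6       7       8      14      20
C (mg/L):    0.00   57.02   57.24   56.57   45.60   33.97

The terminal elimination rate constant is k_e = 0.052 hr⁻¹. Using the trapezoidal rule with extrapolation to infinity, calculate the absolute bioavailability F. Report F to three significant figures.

Trapezoidal AUC_0→20 (oral capsule):
  [0→6]: (0.00+57.02)/2 × 6 = 171.06
  [6→7]: (57.02+57.24)/2 × 1 = 57.13
  [7→8]: (57.24+56.57)/2 × 1 = 56.905
  [8→14]: (56.57+45.60)/2 × 6 = 306.51
  [14→20]: (45.60+33.97)/2 × 6 = 238.71
  Sum = 830.315 mg/L·hr
Tail: C_last/k_e = 33.97/0.052 = 653.269
AUC_0→∞ (oral capsule) = 830.315 + 653.269 = 1483.584 mg/L·hr
F = (AUC_ev/D_ev)/(AUC_iv/D_iv) = (1483.584/12.5)/(1110/5) = 118.68672/222 = 0.5346

F = 0.535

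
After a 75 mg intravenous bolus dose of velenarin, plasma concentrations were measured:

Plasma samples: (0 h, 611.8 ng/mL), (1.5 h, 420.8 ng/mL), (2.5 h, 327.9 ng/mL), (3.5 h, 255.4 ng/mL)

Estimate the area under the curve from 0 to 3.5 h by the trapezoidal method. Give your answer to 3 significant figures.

Trapezoidal AUC_0→3.5:
  [0→1.5]: (611.8+420.8)/2 × 1.5 = 774.45
  [1.5→2.5]: (420.8+327.9)/2 × 1 = 374.35
  [2.5→3.5]: (327.9+255.4)/2 × 1 = 291.65
  Sum = 1440.45 ng/mL·h

AUC = 1440 ng/mL·h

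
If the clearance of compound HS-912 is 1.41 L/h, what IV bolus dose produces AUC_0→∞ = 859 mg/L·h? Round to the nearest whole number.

Dose_iv = CL × AUC_0→∞
     = 1.41 × 859 = 1211.19 mg

Dose = 1211 mg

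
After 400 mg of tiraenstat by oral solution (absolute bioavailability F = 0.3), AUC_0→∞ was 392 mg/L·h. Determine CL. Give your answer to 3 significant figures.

CL = 0.306 L/h

CL = F × Dose / AUC_0→∞
   = 0.3 × 400 / 392 = 0.306122 L/h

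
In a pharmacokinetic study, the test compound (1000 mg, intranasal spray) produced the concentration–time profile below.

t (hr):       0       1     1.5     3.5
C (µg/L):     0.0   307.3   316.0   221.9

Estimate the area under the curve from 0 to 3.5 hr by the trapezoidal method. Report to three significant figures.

AUC = 847 µg/L·hr

Trapezoidal AUC_0→3.5:
  [0→1]: (0.0+307.3)/2 × 1 = 153.65
  [1→1.5]: (307.3+316.0)/2 × 0.5 = 155.825
  [1.5→3.5]: (316.0+221.9)/2 × 2 = 537.9
  Sum = 847.375 µg/L·hr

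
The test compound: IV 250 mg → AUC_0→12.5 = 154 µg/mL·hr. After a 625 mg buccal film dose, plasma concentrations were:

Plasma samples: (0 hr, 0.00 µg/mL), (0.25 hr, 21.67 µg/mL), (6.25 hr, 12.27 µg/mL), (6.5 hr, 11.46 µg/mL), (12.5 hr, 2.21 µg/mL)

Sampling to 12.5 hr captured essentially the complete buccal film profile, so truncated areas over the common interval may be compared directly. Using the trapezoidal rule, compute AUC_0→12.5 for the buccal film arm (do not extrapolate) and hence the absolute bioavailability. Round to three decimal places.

F = 0.386

Trapezoidal AUC_0→12.5 (buccal film):
  [0→0.25]: (0.00+21.67)/2 × 0.25 = 2.70875
  [0.25→6.25]: (21.67+12.27)/2 × 6 = 101.82
  [6.25→6.5]: (12.27+11.46)/2 × 0.25 = 2.96625
  [6.5→12.5]: (11.46+2.21)/2 × 6 = 41.01
  Sum = 148.505 µg/mL·hr
F = (AUC_ev/D_ev)/(AUC_iv/D_iv) = (148.505/625)/(154/250) = 0.237608/0.616 = 0.3857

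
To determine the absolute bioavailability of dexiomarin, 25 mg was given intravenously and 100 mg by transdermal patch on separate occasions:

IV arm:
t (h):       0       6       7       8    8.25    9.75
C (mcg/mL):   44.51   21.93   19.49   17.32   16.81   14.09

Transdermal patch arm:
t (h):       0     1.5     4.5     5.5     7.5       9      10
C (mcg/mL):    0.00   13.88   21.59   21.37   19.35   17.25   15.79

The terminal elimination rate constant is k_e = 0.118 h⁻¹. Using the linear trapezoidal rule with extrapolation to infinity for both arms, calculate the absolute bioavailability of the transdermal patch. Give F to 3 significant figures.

Trapezoidal AUC_0→9.75 (IV):
  [0→6]: (44.51+21.93)/2 × 6 = 199.32
  [6→7]: (21.93+19.49)/2 × 1 = 20.71
  [7→8]: (19.49+17.32)/2 × 1 = 18.405
  [8→8.25]: (17.32+16.81)/2 × 0.25 = 4.26625
  [8.25→9.75]: (16.81+14.09)/2 × 1.5 = 23.175
  Sum = 265.87625 mcg/mL·h
IV tail: 14.09/0.118 = 119.407; AUC_iv,0→∞ = 265.87625 + 119.407 = 385.28325 mcg/mL·h
Trapezoidal AUC_0→10 (transdermal patch):
  [0→1.5]: (0.00+13.88)/2 × 1.5 = 10.41
  [1.5→4.5]: (13.88+21.59)/2 × 3 = 53.205
  [4.5→5.5]: (21.59+21.37)/2 × 1 = 21.48
  [5.5→7.5]: (21.37+19.35)/2 × 2 = 40.72
  [7.5→9]: (19.35+17.25)/2 × 1.5 = 27.45
  [9→10]: (17.25+15.79)/2 × 1 = 16.52
  Sum = 169.785 mcg/mL·h
transdermal patch tail: 15.79/0.118 = 133.814; AUC_ev,0→∞ = 169.785 + 133.814 = 303.599 mcg/mL·h
F = (AUC_ev/D_ev)/(AUC_iv/D_iv) = (303.599/100)/(385.28325/25) = 3.03599/15.41133 = 0.1970

F = 0.197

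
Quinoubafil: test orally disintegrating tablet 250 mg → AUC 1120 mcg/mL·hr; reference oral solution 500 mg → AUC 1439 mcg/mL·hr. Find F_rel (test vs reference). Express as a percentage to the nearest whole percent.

F_rel = 156%

F_rel = (AUC_test/D_test) / (AUC_ref/D_ref)
      = (1120/250) / (1439/500)
      = 4.48 / 2.878 = 1.5566 = 155.66%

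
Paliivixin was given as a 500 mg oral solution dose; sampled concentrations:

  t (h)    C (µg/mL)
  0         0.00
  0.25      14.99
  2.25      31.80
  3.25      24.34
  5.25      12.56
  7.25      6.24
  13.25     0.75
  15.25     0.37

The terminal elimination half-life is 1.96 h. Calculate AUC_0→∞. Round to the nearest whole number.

AUC = 156 µg/mL·h

Trapezoidal AUC_0→15.25:
  [0→0.25]: (0.00+14.99)/2 × 0.25 = 1.87375
  [0.25→2.25]: (14.99+31.80)/2 × 2 = 46.79
  [2.25→3.25]: (31.80+24.34)/2 × 1 = 28.07
  [3.25→5.25]: (24.34+12.56)/2 × 2 = 36.9
  [5.25→7.25]: (12.56+6.24)/2 × 2 = 18.8
  [7.25→13.25]: (6.24+0.75)/2 × 6 = 20.97
  [13.25→15.25]: (0.75+0.37)/2 × 2 = 1.12
  Sum = 154.52375 µg/mL·h
k_e = ln2 / t½ = 0.693147 / 1.96 = 0.3536 h^-1
Extrapolated tail: C_last / k_e = 0.37 / 0.3536 = 1.046
AUC_0→∞ = 154.52375 + 1.046 = 155.56975 µg/mL·h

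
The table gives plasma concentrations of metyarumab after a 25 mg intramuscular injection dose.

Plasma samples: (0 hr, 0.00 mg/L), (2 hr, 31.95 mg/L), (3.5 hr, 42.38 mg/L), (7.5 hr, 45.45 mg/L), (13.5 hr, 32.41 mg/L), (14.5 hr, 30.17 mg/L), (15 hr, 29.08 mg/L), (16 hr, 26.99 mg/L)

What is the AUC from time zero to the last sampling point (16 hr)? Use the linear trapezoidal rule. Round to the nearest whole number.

Trapezoidal AUC_0→16:
  [0→2]: (0.00+31.95)/2 × 2 = 31.95
  [2→3.5]: (31.95+42.38)/2 × 1.5 = 55.7475
  [3.5→7.5]: (42.38+45.45)/2 × 4 = 175.66
  [7.5→13.5]: (45.45+32.41)/2 × 6 = 233.58
  [13.5→14.5]: (32.41+30.17)/2 × 1 = 31.29
  [14.5→15]: (30.17+29.08)/2 × 0.5 = 14.8125
  [15→16]: (29.08+26.99)/2 × 1 = 28.035
  Sum = 571.075 mg/L·hr

AUC = 571 mg/L·hr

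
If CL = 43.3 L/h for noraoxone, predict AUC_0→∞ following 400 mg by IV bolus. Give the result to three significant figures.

AUC = 9.24 mg/L·h

AUC_0→∞ = Dose_iv / CL
        = 400 / 43.3 = 9.23788 mg/L·h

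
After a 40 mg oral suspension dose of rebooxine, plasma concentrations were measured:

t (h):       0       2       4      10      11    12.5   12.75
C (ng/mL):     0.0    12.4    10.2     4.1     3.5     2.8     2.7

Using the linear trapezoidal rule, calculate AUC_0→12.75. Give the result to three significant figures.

Trapezoidal AUC_0→12.75:
  [0→2]: (0.0+12.4)/2 × 2 = 12.4
  [2→4]: (12.4+10.2)/2 × 2 = 22.6
  [4→10]: (10.2+4.1)/2 × 6 = 42.9
  [10→11]: (4.1+3.5)/2 × 1 = 3.8
  [11→12.5]: (3.5+2.8)/2 × 1.5 = 4.725
  [12.5→12.75]: (2.8+2.7)/2 × 0.25 = 0.6875
  Sum = 87.1125 ng/mL·h

AUC = 87.1 ng/mL·h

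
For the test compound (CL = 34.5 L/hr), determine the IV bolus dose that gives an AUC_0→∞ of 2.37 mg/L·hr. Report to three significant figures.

Dose = 81.8 mg

Dose_iv = CL × AUC_0→∞
     = 34.5 × 2.37 = 81.765 mg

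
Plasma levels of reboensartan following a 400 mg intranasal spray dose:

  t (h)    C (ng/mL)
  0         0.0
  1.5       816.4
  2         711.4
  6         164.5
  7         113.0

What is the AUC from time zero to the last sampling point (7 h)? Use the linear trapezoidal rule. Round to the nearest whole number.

Trapezoidal AUC_0→7:
  [0→1.5]: (0.0+816.4)/2 × 1.5 = 612.3
  [1.5→2]: (816.4+711.4)/2 × 0.5 = 381.95
  [2→6]: (711.4+164.5)/2 × 4 = 1751.8
  [6→7]: (164.5+113.0)/2 × 1 = 138.75
  Sum = 2884.8 ng/mL·h

AUC = 2885 ng/mL·h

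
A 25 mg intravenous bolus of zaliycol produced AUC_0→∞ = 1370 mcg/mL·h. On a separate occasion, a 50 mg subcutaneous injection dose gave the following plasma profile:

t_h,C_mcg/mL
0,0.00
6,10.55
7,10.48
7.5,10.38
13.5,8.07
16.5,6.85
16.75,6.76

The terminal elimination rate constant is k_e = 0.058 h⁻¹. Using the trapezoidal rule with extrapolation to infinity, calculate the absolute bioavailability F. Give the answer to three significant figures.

Trapezoidal AUC_0→16.75 (subcutaneous injection):
  [0→6]: (0.00+10.55)/2 × 6 = 31.65
  [6→7]: (10.55+10.48)/2 × 1 = 10.515
  [7→7.5]: (10.48+10.38)/2 × 0.5 = 5.215
  [7.5→13.5]: (10.38+8.07)/2 × 6 = 55.35
  [13.5→16.5]: (8.07+6.85)/2 × 3 = 22.38
  [16.5→16.75]: (6.85+6.76)/2 × 0.25 = 1.70125
  Sum = 126.81125 mcg/mL·h
Tail: C_last/k_e = 6.76/0.058 = 116.552
AUC_0→∞ (subcutaneous injection) = 126.81125 + 116.552 = 243.36325 mcg/mL·h
F = (AUC_ev/D_ev)/(AUC_iv/D_iv) = (243.36325/50)/(1370/25) = 4.867265/54.8 = 0.0888

F = 0.0888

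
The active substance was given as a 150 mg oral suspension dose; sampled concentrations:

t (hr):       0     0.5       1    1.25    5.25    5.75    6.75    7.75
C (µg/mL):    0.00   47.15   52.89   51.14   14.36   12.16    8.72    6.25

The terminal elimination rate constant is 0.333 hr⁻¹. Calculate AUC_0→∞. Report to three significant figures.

AUC = 224 µg/mL·hr

Trapezoidal AUC_0→7.75:
  [0→0.5]: (0.00+47.15)/2 × 0.5 = 11.7875
  [0.5→1]: (47.15+52.89)/2 × 0.5 = 25.01
  [1→1.25]: (52.89+51.14)/2 × 0.25 = 13.00375
  [1.25→5.25]: (51.14+14.36)/2 × 4 = 131.0
  [5.25→5.75]: (14.36+12.16)/2 × 0.5 = 6.63
  [5.75→6.75]: (12.16+8.72)/2 × 1 = 10.44
  [6.75→7.75]: (8.72+6.25)/2 × 1 = 7.485
  Sum = 205.35625 µg/mL·hr
Extrapolated tail: C_last / k_e = 6.25 / 0.333 = 18.769
AUC_0→∞ = 205.35625 + 18.769 = 224.12525 µg/mL·hr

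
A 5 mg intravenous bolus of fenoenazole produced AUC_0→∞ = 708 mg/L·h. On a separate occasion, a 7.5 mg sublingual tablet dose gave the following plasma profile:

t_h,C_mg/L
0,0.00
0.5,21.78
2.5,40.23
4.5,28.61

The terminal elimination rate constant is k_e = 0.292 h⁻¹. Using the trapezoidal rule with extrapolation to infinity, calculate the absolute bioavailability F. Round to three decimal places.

Trapezoidal AUC_0→4.5 (sublingual tablet):
  [0→0.5]: (0.00+21.78)/2 × 0.5 = 5.445
  [0.5→2.5]: (21.78+40.23)/2 × 2 = 62.01
  [2.5→4.5]: (40.23+28.61)/2 × 2 = 68.84
  Sum = 136.295 mg/L·h
Tail: C_last/k_e = 28.61/0.292 = 97.979
AUC_0→∞ (sublingual tablet) = 136.295 + 97.979 = 234.274 mg/L·h
F = (AUC_ev/D_ev)/(AUC_iv/D_iv) = (234.274/7.5)/(708/5) = 31.2365/141.6 = 0.2206

F = 0.221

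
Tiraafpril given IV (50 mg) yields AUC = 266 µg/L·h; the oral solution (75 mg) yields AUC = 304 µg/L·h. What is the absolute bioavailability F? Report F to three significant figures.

F = (AUC_ev / D_ev) / (AUC_iv / D_iv)
  = (304/75) / (266/50)
  = 4.05333 / 5.32 = 0.7619

F = 0.762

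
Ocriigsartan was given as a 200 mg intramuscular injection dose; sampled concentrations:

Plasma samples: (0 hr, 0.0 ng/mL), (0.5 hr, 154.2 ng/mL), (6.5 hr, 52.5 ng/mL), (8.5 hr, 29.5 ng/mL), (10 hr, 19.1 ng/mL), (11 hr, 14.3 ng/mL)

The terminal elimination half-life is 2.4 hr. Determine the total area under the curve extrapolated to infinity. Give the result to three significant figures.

AUC = 843 ng/mL·hr

Trapezoidal AUC_0→11:
  [0→0.5]: (0.0+154.2)/2 × 0.5 = 38.55
  [0.5→6.5]: (154.2+52.5)/2 × 6 = 620.1
  [6.5→8.5]: (52.5+29.5)/2 × 2 = 82.0
  [8.5→10]: (29.5+19.1)/2 × 1.5 = 36.45
  [10→11]: (19.1+14.3)/2 × 1 = 16.7
  Sum = 793.8 ng/mL·hr
k_e = ln2 / t½ = 0.693147 / 2.4 = 0.2888 hr^-1
Extrapolated tail: C_last / k_e = 14.3 / 0.2888 = 49.515
AUC_0→∞ = 793.8 + 49.515 = 843.315 ng/mL·hr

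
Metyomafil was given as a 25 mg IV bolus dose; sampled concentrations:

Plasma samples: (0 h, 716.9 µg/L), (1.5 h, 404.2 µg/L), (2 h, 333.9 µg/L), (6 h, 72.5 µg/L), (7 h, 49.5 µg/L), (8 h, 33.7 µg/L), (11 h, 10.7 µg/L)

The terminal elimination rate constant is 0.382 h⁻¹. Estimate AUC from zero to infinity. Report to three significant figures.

Trapezoidal AUC_0→11:
  [0→1.5]: (716.9+404.2)/2 × 1.5 = 840.825
  [1.5→2]: (404.2+333.9)/2 × 0.5 = 184.525
  [2→6]: (333.9+72.5)/2 × 4 = 812.8
  [6→7]: (72.5+49.5)/2 × 1 = 61.0
  [7→8]: (49.5+33.7)/2 × 1 = 41.6
  [8→11]: (33.7+10.7)/2 × 3 = 66.6
  Sum = 2007.35 µg/L·h
Extrapolated tail: C_last / k_e = 10.7 / 0.382 = 28.010
AUC_0→∞ = 2007.35 + 28.010 = 2035.36 µg/L·h

AUC = 2040 µg/L·h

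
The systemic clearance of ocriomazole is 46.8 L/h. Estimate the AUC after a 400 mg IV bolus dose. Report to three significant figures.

AUC = 8.55 mg/L·h

AUC_0→∞ = Dose_iv / CL
        = 400 / 46.8 = 8.54701 mg/L·h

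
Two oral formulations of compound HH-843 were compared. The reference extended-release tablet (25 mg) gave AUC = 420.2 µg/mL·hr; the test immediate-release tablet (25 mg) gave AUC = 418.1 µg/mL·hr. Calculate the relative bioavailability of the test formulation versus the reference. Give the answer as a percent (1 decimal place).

F_rel = 99.5%

F_rel = (AUC_test/D_test) / (AUC_ref/D_ref)
      = (418.1/25) / (420.2/25)
      = 16.724 / 16.808 = 0.9950 = 99.50%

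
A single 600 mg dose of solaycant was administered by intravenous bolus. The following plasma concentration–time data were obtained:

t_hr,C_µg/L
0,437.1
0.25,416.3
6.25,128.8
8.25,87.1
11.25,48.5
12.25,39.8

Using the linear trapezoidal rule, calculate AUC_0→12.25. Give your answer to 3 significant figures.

Trapezoidal AUC_0→12.25:
  [0→0.25]: (437.1+416.3)/2 × 0.25 = 106.675
  [0.25→6.25]: (416.3+128.8)/2 × 6 = 1635.3
  [6.25→8.25]: (128.8+87.1)/2 × 2 = 215.9
  [8.25→11.25]: (87.1+48.5)/2 × 3 = 203.4
  [11.25→12.25]: (48.5+39.8)/2 × 1 = 44.15
  Sum = 2205.425 µg/L·hr

AUC = 2210 µg/L·hr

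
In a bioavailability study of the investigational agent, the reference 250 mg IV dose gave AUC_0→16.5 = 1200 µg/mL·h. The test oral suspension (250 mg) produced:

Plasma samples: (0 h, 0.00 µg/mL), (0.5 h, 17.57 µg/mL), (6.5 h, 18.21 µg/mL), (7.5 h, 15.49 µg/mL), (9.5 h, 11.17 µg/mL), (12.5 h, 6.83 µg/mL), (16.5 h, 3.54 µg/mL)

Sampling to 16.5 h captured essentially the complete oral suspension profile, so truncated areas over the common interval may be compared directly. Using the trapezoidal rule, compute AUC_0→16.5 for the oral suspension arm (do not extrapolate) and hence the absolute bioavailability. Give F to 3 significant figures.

F = 0.169

Trapezoidal AUC_0→16.5 (oral suspension):
  [0→0.5]: (0.00+17.57)/2 × 0.5 = 4.3925
  [0.5→6.5]: (17.57+18.21)/2 × 6 = 107.34
  [6.5→7.5]: (18.21+15.49)/2 × 1 = 16.85
  [7.5→9.5]: (15.49+11.17)/2 × 2 = 26.66
  [9.5→12.5]: (11.17+6.83)/2 × 3 = 27.0
  [12.5→16.5]: (6.83+3.54)/2 × 4 = 20.74
  Sum = 202.9825 µg/mL·h
F = (AUC_ev/D_ev)/(AUC_iv/D_iv) = (202.9825/250)/(1200/250) = 0.81193/4.8 = 0.1692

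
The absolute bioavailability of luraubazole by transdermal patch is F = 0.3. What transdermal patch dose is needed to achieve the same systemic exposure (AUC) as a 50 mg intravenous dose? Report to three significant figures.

D_transdermal = 167 mg

For equal systemic exposure: F × D_ev = D_iv
D_ev = D_iv / F = 50 / 0.3 = 166.667 mg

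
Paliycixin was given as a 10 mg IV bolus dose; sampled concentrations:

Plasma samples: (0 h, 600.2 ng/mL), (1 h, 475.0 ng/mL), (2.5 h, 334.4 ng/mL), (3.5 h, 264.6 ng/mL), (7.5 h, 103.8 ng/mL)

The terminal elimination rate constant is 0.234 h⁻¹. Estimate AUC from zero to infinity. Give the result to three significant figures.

AUC = 2620 ng/mL·h

Trapezoidal AUC_0→7.5:
  [0→1]: (600.2+475.0)/2 × 1 = 537.6
  [1→2.5]: (475.0+334.4)/2 × 1.5 = 607.05
  [2.5→3.5]: (334.4+264.6)/2 × 1 = 299.5
  [3.5→7.5]: (264.6+103.8)/2 × 4 = 736.8
  Sum = 2180.95 ng/mL·h
Extrapolated tail: C_last / k_e = 103.8 / 0.234 = 443.590
AUC_0→∞ = 2180.95 + 443.590 = 2624.54 ng/mL·h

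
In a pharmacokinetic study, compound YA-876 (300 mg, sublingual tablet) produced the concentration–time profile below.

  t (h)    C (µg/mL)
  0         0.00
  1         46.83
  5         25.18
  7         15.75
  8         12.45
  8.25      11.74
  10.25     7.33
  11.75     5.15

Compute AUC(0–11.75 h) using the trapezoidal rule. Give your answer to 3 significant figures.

AUC = 254 µg/mL·h

Trapezoidal AUC_0→11.75:
  [0→1]: (0.00+46.83)/2 × 1 = 23.415
  [1→5]: (46.83+25.18)/2 × 4 = 144.02
  [5→7]: (25.18+15.75)/2 × 2 = 40.93
  [7→8]: (15.75+12.45)/2 × 1 = 14.1
  [8→8.25]: (12.45+11.74)/2 × 0.25 = 3.02375
  [8.25→10.25]: (11.74+7.33)/2 × 2 = 19.07
  [10.25→11.75]: (7.33+5.15)/2 × 1.5 = 9.36
  Sum = 253.91875 µg/mL·h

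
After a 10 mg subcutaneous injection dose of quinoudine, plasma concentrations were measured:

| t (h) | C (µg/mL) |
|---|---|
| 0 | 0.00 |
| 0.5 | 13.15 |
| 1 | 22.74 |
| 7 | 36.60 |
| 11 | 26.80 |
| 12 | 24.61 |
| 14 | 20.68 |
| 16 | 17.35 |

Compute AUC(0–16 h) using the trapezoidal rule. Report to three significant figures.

AUC = 426 µg/mL·h

Trapezoidal AUC_0→16:
  [0→0.5]: (0.00+13.15)/2 × 0.5 = 3.2875
  [0.5→1]: (13.15+22.74)/2 × 0.5 = 8.9725
  [1→7]: (22.74+36.60)/2 × 6 = 178.02
  [7→11]: (36.60+26.80)/2 × 4 = 126.8
  [11→12]: (26.80+24.61)/2 × 1 = 25.705
  [12→14]: (24.61+20.68)/2 × 2 = 45.29
  [14→16]: (20.68+17.35)/2 × 2 = 38.03
  Sum = 426.105 µg/mL·h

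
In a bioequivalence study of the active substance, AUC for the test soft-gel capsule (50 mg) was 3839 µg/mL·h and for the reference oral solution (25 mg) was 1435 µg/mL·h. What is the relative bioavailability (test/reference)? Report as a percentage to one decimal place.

F_rel = 133.8%

F_rel = (AUC_test/D_test) / (AUC_ref/D_ref)
      = (3839/50) / (1435/25)
      = 76.78 / 57.4 = 1.3376 = 133.76%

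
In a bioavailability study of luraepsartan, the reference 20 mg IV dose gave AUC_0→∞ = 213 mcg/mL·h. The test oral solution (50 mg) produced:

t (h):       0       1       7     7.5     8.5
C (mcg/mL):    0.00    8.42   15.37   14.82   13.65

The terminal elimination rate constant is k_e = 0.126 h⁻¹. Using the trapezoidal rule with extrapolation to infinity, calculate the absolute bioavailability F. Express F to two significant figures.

Trapezoidal AUC_0→8.5 (oral solution):
  [0→1]: (0.00+8.42)/2 × 1 = 4.21
  [1→7]: (8.42+15.37)/2 × 6 = 71.37
  [7→7.5]: (15.37+14.82)/2 × 0.5 = 7.5475
  [7.5→8.5]: (14.82+13.65)/2 × 1 = 14.235
  Sum = 97.3625 mcg/mL·h
Tail: C_last/k_e = 13.65/0.126 = 108.333
AUC_0→∞ (oral solution) = 97.3625 + 108.333 = 205.6955 mcg/mL·h
F = (AUC_ev/D_ev)/(AUC_iv/D_iv) = (205.6955/50)/(213/20) = 4.11391/10.65 = 0.3863

F = 0.39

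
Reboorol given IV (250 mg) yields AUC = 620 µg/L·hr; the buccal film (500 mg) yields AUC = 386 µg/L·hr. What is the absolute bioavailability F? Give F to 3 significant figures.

F = (AUC_ev / D_ev) / (AUC_iv / D_iv)
  = (386/500) / (620/250)
  = 0.772 / 2.48 = 0.3113

F = 0.311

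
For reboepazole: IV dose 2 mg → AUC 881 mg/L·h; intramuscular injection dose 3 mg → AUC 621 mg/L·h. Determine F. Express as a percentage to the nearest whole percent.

F = (AUC_ev / D_ev) / (AUC_iv / D_iv)
  = (621/3) / (881/2)
  = 207 / 440.5 = 0.4699
  = 46.99%

F = 47%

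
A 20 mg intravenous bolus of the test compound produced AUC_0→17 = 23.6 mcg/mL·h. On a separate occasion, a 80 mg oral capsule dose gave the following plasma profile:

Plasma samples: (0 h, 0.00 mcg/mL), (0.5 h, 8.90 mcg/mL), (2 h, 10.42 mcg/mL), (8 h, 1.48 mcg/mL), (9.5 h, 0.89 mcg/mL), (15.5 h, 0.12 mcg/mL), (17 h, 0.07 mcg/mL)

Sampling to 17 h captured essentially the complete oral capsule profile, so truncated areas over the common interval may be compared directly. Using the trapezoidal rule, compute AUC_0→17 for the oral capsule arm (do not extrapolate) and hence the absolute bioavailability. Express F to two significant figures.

F = 0.61

Trapezoidal AUC_0→17 (oral capsule):
  [0→0.5]: (0.00+8.90)/2 × 0.5 = 2.225
  [0.5→2]: (8.90+10.42)/2 × 1.5 = 14.49
  [2→8]: (10.42+1.48)/2 × 6 = 35.7
  [8→9.5]: (1.48+0.89)/2 × 1.5 = 1.7775
  [9.5→15.5]: (0.89+0.12)/2 × 6 = 3.03
  [15.5→17]: (0.12+0.07)/2 × 1.5 = 0.1425
  Sum = 57.365 mcg/mL·h
F = (AUC_ev/D_ev)/(AUC_iv/D_iv) = (57.365/80)/(23.6/20) = 0.7170625/1.18 = 0.6077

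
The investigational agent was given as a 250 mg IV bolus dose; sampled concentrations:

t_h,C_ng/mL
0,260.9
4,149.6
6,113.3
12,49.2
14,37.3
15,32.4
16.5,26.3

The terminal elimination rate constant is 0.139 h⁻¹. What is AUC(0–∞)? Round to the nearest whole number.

AUC = 1926 ng/mL·h

Trapezoidal AUC_0→16.5:
  [0→4]: (260.9+149.6)/2 × 4 = 821.0
  [4→6]: (149.6+113.3)/2 × 2 = 262.9
  [6→12]: (113.3+49.2)/2 × 6 = 487.5
  [12→14]: (49.2+37.3)/2 × 2 = 86.5
  [14→15]: (37.3+32.4)/2 × 1 = 34.85
  [15→16.5]: (32.4+26.3)/2 × 1.5 = 44.025
  Sum = 1736.775 ng/mL·h
Extrapolated tail: C_last / k_e = 26.3 / 0.139 = 189.209
AUC_0→∞ = 1736.775 + 189.209 = 1925.984 ng/mL·h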